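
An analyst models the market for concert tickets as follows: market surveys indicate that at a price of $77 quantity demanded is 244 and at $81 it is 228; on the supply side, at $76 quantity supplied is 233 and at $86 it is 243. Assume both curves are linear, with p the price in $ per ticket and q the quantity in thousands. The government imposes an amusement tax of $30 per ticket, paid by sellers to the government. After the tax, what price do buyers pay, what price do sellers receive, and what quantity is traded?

Buyers pay $85; sellers receive $55; quantity = 212.

Demand slope: (228 − 244)/(81 − 77) = -4, so qd = 552 − 4p.
Supply slope: (243 − 233)/(86 − 76) = 1, so qs = p + 157.
Without the tax, 552 − 4p = p + 157 gives 5p = 395, so p* = $79 and q* = 236.
With the tax collected from sellers, supply shifts: qs = (p − 30) + 157.
New equilibrium: buyers pay $85, sellers receive $55, q = 212. (Wedge: pb − ps = 30.)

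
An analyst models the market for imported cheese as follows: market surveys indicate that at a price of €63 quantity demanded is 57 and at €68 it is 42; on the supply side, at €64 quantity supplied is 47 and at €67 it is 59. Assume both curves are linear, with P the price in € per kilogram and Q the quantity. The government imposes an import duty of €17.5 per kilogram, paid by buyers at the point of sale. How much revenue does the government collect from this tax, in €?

Tax revenue = €367.5.

Demand slope: (42 − 57)/(68 − 63) = -3, so Qd = 246 − 3P.
Supply slope: (59 − 47)/(67 − 64) = 4, so Qs = 4P − 209.
Without the tax, 246 − 3P = 4P − 209 gives 7P = 455, so P* = €65 and Q* = 51.
With the tax collected from buyers, demand (in seller-price terms) shifts: Qd = 246 − 3(P + 17.5).
New equilibrium: buyers pay €75, producers receive €57.5, Q = 21. (Wedge: Pb − Ps = 17.5.)
Revenue = t · Q = 17.5 · 21 = €367.5.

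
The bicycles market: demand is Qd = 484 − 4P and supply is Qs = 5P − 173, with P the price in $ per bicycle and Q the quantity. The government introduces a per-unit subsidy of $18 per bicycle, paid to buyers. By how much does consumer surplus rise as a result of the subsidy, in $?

Consumer surplus rises by $2120.

Without the subsidy, 484 − 4P = 5P − 173 gives 9P = 657, so P* = $73 and Q* = 192.
With a per-unit subsidy paid to buyers, each effectively pays P − 18, so demand becomes Qd = 484 − 4(P − 18).
New equilibrium: buyers pay $63, sellers receive $81, Q = 232. (Wedge: Pb − Ps = −18.)
ΔCS is the trapezoid between Q = 232 and Q = 192 of height $10: ½ · (192 + 232) · 10 = $2120.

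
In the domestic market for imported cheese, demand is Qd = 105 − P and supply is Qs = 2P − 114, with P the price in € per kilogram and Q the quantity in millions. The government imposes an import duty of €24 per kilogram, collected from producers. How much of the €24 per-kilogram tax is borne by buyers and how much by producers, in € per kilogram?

Before the tax: set 105 − P = 2P − 114 → P* = €73, Q* = 32.
With the tax collected from producers, supply shifts: Qs = 2(P − 24) − 114.
New equilibrium: buyers pay €89, producers receive €65, Q = 16. (Wedge: Pb − Ps = 24.)
Burden on buyers: €16; on producers: €8. (They sum to €24.)

Buyers bear €16 per kilogram; producers bear €8 per kilogram.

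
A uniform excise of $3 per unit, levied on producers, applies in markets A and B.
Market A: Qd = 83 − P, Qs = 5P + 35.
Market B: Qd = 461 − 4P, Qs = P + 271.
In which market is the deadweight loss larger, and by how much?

Market A: pre-tax P* = $8, Q* = 75; post-tax Q = 72.5; deadweight loss = $3.75.
Market B: pre-tax P* = $38, Q* = 309; post-tax Q = 306.6; deadweight loss = $3.6.
Difference: $3.75 vs $3.6 → market A is larger by $0.15.

Market A, by $0.15.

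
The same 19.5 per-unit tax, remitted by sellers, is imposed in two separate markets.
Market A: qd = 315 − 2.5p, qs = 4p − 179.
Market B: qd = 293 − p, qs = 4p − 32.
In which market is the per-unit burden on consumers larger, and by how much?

Market A: pre-tax p* = 76, q* = 125; post-tax q = 95; per-unit burden on consumers = 12.
Market B: pre-tax p* = 65, q* = 228; post-tax q = 212.4; per-unit burden on consumers = 15.6.
Difference: 12 vs 15.6 → market B is larger by 3.6.

Market B, by 3.6.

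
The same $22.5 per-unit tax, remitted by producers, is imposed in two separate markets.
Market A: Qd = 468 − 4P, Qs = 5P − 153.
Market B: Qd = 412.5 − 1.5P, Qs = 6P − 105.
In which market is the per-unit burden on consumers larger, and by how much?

Market B, by $5.5.

Market A: pre-tax P* = $69, Q* = 192; post-tax Q = 142; per-unit burden on consumers = $12.5.
Market B: pre-tax P* = $69, Q* = 309; post-tax Q = 282; per-unit burden on consumers = $18.
Difference: $12.5 vs $18 → market B is larger by $5.5.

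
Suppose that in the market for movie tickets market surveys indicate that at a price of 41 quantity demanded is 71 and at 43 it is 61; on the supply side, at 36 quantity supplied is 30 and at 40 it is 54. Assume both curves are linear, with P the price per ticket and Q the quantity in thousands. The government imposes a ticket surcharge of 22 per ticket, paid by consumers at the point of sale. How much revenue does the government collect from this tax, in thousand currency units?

Tax revenue = 132 thousand.

Demand slope: (61 − 71)/(43 − 41) = -5, so Qd = 276 − 5P.
Supply slope: (54 − 30)/(40 − 36) = 6, so Qs = 6P − 186.
Without the tax, 276 − 5P = 6P − 186 gives 11P = 462, so P* = 42 and Q* = 66.
With the tax collected from consumers, demand (in seller-price terms) shifts: Qd = 276 − 5(P + 22).
New equilibrium: consumers pay 54, producers receive 32, Q = 6. (Wedge: Pb − Ps = 22.)
Revenue = t · Q = 22 · 6 = 132.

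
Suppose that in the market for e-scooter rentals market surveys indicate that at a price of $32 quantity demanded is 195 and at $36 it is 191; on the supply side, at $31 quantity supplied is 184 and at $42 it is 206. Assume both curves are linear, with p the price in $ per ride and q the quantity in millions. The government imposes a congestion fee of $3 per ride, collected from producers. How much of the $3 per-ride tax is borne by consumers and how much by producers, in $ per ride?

Consumers bear $2 per ride; producers bear $1 per ride.

Demand slope: (191 − 195)/(36 − 32) = -1, so qd = 227 − p.
Supply slope: (206 − 184)/(42 − 31) = 2, so qs = 2p + 122.
Without the tax, 227 − p = 2p + 122 gives 3p = 105, so p* = $35 and q* = 192.
With the tax collected from producers, supply shifts: qs = 2(p − 3) + 122.
New equilibrium: consumers pay $37, producers receive $34, q = 190. (Wedge: pb − ps = 3.)
Burden on consumers: $2; on producers: $1. (They sum to $3.)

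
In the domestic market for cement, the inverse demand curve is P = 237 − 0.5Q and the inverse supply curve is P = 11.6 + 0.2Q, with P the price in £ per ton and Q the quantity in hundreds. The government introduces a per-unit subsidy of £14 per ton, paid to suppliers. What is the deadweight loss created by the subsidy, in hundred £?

Deadweight loss = £140 hundred.

Inverting to Q(P) form: Qd = 474 − 2P; Qs = 5P − 58.
Before the subsidy: set 474 − 2P = 5P − 58 → P* = £76, Q* = 322.
With a per-unit subsidy paid to suppliers, each receives P + 14 per unit sold, so supply becomes Qs = 5(P + 14) − 58.
New equilibrium: consumers pay £66, suppliers receive £80, Q = 342. (Wedge: Pb − Ps = −14.)
Quantity rises by |ΔQ| = |322 − 342| = 20.
DWL = ½ · t · |ΔQ| = ½ · 14 · 20 = £140.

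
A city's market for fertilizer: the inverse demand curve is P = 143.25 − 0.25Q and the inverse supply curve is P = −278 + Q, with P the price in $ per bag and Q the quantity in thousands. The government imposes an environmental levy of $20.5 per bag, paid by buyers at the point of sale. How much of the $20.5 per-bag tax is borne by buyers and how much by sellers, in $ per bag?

Buyers bear $4.1 per bag; sellers bear $16.4 per bag.

Inverting to Q(P) form: Qd = 573 − 4P; Qs = P + 278.
Without the tax, 573 − 4P = P + 278 gives 5P = 295, so P* = $59 and Q* = 337.
With the tax collected from buyers, demand (in seller-price terms) shifts: Qd = 573 − 4(P + 20.5).
New equilibrium: buyers pay $63.1, sellers receive $42.6, Q = 320.6. (Wedge: Pb − Ps = 20.5.)
Burden on buyers: $4.1; on sellers: $16.4. (They sum to $20.5.)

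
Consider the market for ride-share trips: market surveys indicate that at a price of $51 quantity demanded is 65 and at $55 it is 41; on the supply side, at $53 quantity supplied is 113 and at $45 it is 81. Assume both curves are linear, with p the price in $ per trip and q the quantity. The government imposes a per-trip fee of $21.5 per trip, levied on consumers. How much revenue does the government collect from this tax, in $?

Tax revenue = $804.1.

Demand slope: (41 − 65)/(55 − 51) = -6, so qd = 371 − 6p.
Supply slope: (81 − 113)/(45 − 53) = 4, so qs = 4p − 99.
Before the tax: set 371 − 6p = 4p − 99 → p* = $47, q* = 89.
With the tax collected from consumers, demand (in seller-price terms) shifts: qd = 371 − 6(p + 21.5).
New equilibrium: consumers pay $55.6, suppliers receive $34.1, q = 37.4. (Wedge: pb − ps = 21.5.)
Revenue = t · Q = 21.5 · 37.4 = $804.1.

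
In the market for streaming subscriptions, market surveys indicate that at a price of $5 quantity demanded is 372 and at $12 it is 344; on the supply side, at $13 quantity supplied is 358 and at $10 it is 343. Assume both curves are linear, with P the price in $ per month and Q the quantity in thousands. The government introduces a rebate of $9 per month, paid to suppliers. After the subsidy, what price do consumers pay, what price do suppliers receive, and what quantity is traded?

Demand slope: (344 − 372)/(12 − 5) = -4, so Qd = 392 − 4P.
Supply slope: (343 − 358)/(10 − 13) = 5, so Qs = 5P + 293.
Before the subsidy: set 392 − 4P = 5P + 293 → P* = $11, Q* = 348.
With a per-unit subsidy paid to suppliers, each receives P + 9 per unit sold, so supply becomes Qs = 5(P + 9) + 293.
New equilibrium: consumers pay $6, suppliers receive $15, Q = 368. (Wedge: Pb − Ps = −9.)

Consumers pay $6; suppliers receive $15; quantity = 368.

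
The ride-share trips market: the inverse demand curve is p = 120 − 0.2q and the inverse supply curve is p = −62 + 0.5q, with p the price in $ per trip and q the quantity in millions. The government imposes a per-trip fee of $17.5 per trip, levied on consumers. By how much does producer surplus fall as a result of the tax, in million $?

Rewrite in direct form: qd = 600 − 5p and qs = 2p + 124.
Before the tax: set 600 − 5p = 2p + 124 → p* = $68, q* = 260.
With the tax collected from consumers, demand (in seller-price terms) shifts: qd = 600 − 5(p + 17.5).
Solving gives q = 235 with consumers paying $73 and producers receiving $55.5 (the $17.5 wedge).
ΔPS is the trapezoid between Q = 235 and Q = 260 of height $12.5: ½ · (260 + 235) · 12.5 = $3093.75.

Producer surplus falls by $3093.75 million.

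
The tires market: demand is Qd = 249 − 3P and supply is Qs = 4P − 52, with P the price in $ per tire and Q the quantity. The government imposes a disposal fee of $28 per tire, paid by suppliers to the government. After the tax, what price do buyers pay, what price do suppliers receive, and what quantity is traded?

Buyers pay $59; suppliers receive $31; quantity = 72.

Before the tax: set 249 − 3P = 4P − 52 → P* = $43, Q* = 120.
With the tax collected from suppliers, supply shifts: Qs = 4(P − 28) − 52.
New equilibrium: buyers pay $59, suppliers receive $31, Q = 72. (Wedge: Pb − Ps = 28.)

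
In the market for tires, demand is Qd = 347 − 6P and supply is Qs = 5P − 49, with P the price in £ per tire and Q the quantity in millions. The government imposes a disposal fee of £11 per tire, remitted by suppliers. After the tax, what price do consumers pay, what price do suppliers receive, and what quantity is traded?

Before the tax: set 347 − 6P = 5P − 49 → P* = £36, Q* = 131.
With the tax collected from suppliers, supply shifts: Qs = 5(P − 11) − 49.
Solving gives Q = 101 with consumers paying £41 and suppliers receiving £30 (the £11 wedge).

Consumers pay £41; suppliers receive £30; quantity = 101.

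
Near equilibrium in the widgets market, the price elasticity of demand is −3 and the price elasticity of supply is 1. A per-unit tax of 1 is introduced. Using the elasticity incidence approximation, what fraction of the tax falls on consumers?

Incidence ratio: consumers' share ≈ εs / (εs + |εd|) = 1 / (1 + 3) = 0.25.
Supply is the less elastic side, so consumers bear the smaller share.

Consumers' share ≈ 0.25.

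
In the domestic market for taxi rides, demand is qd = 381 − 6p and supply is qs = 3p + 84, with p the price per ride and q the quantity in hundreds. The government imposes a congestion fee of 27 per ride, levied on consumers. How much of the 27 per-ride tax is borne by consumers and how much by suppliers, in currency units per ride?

Before the tax: set 381 − 6p = 3p + 84 → p* = 33, q* = 183.
With the tax collected from consumers, demand (in seller-price terms) shifts: qd = 381 − 6(p + 27).
Solving gives q = 129 with consumers paying 42 and suppliers receiving 15 (the 27 wedge).
Burden on consumers: 9; on suppliers: 18. (They sum to 27.)
The less price-elastic side of the market bears the larger share of a per-unit tax.

Consumers bear 9 per ride; suppliers bear 18 per ride.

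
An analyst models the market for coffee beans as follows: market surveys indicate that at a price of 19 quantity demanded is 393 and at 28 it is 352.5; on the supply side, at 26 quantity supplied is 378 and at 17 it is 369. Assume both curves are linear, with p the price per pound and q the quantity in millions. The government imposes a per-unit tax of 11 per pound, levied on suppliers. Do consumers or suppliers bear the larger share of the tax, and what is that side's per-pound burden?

Demand slope: (352.5 − 393)/(28 − 19) = -4.5, so qd = 478.5 − 4.5p.
Supply slope: (369 − 378)/(17 − 26) = 1, so qs = p + 352.
Before the tax: set 478.5 − 4.5p = p + 352 → p* = 23, q* = 375.
With the tax collected from suppliers, supply shifts: qs = (p − 11) + 352.
Solving gives q = 366 with consumers paying 25 and suppliers receiving 14 (the 11 wedge).
Per-pound burden: consumers 2, suppliers 9.
Suppliers take the larger share because supply is less price-elastic here (demand slope 4.5 vs supply slope 1).

Suppliers bear the larger share: 9 per pound.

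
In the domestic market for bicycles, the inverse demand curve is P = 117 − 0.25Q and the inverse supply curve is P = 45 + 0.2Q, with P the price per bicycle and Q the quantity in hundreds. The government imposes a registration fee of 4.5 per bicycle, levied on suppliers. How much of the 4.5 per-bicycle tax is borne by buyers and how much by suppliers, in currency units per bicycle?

Inverting to Q(P) form: Qd = 468 − 4P; Qs = 5P − 225.
Without the tax, 468 − 4P = 5P − 225 gives 9P = 693, so P* = 77 and Q* = 160.
With the tax collected from suppliers, supply shifts: Qs = 5(P − 4.5) − 225.
Solving gives Q = 150 with buyers paying 79.5 and suppliers receiving 75 (the 4.5 wedge).
Burden on buyers: 2.5; on suppliers: 2. (They sum to 4.5.)
The less price-elastic side of the market bears the larger share of a per-unit tax.

Buyers bear 2.5 per bicycle; suppliers bear 2 per bicycle.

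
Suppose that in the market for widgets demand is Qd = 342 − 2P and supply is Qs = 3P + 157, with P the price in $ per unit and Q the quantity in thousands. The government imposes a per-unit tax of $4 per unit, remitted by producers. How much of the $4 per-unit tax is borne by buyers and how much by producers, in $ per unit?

Buyers bear $2.4 per unit; producers bear $1.6 per unit.

Before the tax: set 342 − 2P = 3P + 157 → P* = $37, Q* = 268.
With the tax collected from producers, supply shifts: Qs = 3(P − 4) + 157.
New equilibrium: buyers pay $39.4, producers receive $35.4, Q = 263.2. (Wedge: Pb − Ps = 4.)
Burden on buyers: $2.4; on producers: $1.6. (They sum to $4.)
The less price-elastic side of the market bears the larger share of a per-unit tax.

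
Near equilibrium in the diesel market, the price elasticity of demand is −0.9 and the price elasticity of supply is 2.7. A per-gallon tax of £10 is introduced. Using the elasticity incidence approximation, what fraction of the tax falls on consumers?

Consumers' share ≈ 0.75.

Incidence ratio: consumers' share ≈ εs / (εs + |εd|) = 2.7 / (2.7 + 0.9) = 0.75.
Supply is the more elastic side, so consumers bear the larger share.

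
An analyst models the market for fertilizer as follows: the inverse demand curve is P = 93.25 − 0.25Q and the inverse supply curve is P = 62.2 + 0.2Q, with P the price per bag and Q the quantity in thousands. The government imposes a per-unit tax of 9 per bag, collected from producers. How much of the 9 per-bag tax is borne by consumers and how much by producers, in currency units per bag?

Consumers bear 5 per bag; producers bear 4 per bag.

Inverting to Q(P) form: Qd = 373 − 4P; Qs = 5P − 311.
Before the tax: set 373 − 4P = 5P − 311 → P* = 76, Q* = 69.
With the tax collected from producers, supply shifts: Qs = 5(P − 9) − 311.
New equilibrium: consumers pay 81, producers receive 72, Q = 49. (Wedge: Pb − Ps = 9.)
Burden on consumers: 5; on producers: 4. (They sum to 9.)
The less price-elastic side of the market bears the larger share of a per-unit tax.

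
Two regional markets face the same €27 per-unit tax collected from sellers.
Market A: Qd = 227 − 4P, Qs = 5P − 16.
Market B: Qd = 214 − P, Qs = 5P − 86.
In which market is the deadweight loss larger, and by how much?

Market A, by €506.25.

Market A: pre-tax P* = €27, Q* = 119; post-tax Q = 59; deadweight loss = €810.
Market B: pre-tax P* = €50, Q* = 164; post-tax Q = 141.5; deadweight loss = €303.75.
Difference: €810 vs €303.75 → market A is larger by €506.25.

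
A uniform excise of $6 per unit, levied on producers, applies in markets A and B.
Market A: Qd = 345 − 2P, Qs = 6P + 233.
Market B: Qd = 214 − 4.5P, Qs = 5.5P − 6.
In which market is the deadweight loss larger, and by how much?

Market A: pre-tax P* = $14, Q* = 317; post-tax Q = 308; deadweight loss = $27.
Market B: pre-tax P* = $22, Q* = 115; post-tax Q = 100.15; deadweight loss = $44.55.
Difference: $27 vs $44.55 → market B is larger by $17.55.

Market B, by $17.55.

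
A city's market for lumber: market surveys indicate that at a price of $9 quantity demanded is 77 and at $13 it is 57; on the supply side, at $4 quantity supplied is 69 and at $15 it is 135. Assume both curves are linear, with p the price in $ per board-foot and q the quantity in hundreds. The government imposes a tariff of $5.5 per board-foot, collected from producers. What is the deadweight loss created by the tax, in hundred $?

Deadweight loss = $41.25 hundred.

Demand slope: (57 − 77)/(13 − 9) = -5, so qd = 122 − 5p.
Supply slope: (135 − 69)/(15 − 4) = 6, so qs = 6p + 45.
Before the tax: set 122 − 5p = 6p + 45 → p* = $7, q* = 87.
With the tax collected from producers, supply shifts: qs = 6(p − 5.5) + 45.
New equilibrium: buyers pay $10, producers receive $4.5, q = 72. (Wedge: pb − ps = 5.5.)
Quantity falls by |ΔQ| = |87 − 72| = 15.
DWL = ½ · t · |ΔQ| = ½ · 5.5 · 15 = $41.25.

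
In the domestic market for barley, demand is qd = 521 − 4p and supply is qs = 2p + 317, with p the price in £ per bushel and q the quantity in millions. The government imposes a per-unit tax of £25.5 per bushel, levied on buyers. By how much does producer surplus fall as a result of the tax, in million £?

Producer surplus falls by £6256 million.

Before the tax: set 521 − 4p = 2p + 317 → p* = £34, q* = 385.
With the tax collected from buyers, demand (in seller-price terms) shifts: qd = 521 − 4(p + 25.5).
New equilibrium: buyers pay £42.5, producers receive £17, q = 351. (Wedge: pb − ps = 25.5.)
ΔPS is the trapezoid between Q = 351 and Q = 385 of height £17: ½ · (385 + 351) · 17 = £6256.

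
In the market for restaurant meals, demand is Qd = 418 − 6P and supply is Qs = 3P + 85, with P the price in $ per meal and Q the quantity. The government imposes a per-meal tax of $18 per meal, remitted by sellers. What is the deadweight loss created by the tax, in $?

Before the tax: set 418 − 6P = 3P + 85 → P* = $37, Q* = 196.
With the tax collected from sellers, supply shifts: Qs = 3(P − 18) + 85.
Solving gives Q = 160 with consumers paying $43 and sellers receiving $25 (the $18 wedge).
Quantity falls by |ΔQ| = |196 − 160| = 36.
DWL = ½ · t · |ΔQ| = ½ · 18 · 36 = $324.

Deadweight loss = $324.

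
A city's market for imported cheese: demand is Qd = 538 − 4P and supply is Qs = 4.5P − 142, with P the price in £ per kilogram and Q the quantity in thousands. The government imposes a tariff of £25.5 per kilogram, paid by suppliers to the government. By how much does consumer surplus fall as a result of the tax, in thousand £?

Without the tax, 538 − 4P = 4.5P − 142 gives 8.5P = 680, so P* = £80 and Q* = 218.
With the tax collected from suppliers, supply shifts: Qs = 4.5(P − 25.5) − 142.
New equilibrium: buyers pay £93.5, suppliers receive £68, Q = 164. (Wedge: Pb − Ps = 25.5.)
ΔCS is the trapezoid between Q = 164 and Q = 218 of height £13.5: ½ · (218 + 164) · 13.5 = £2578.5.

Consumer surplus falls by £2578.5 thousand.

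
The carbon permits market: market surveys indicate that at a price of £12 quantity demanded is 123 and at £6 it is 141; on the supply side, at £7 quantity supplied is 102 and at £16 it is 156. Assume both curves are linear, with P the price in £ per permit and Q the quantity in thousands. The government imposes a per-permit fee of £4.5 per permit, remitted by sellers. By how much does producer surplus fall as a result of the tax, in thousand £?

Demand slope: (141 − 123)/(6 − 12) = -3, so Qd = 159 − 3P.
Supply slope: (156 − 102)/(16 − 7) = 6, so Qs = 6P + 60.
Without the tax, 159 − 3P = 6P + 60 gives 9P = 99, so P* = £11 and Q* = 126.
With the tax collected from sellers, supply shifts: Qs = 6(P − 4.5) + 60.
New equilibrium: buyers pay £14, sellers receive £9.5, Q = 117. (Wedge: Pb − Ps = 4.5.)
ΔPS is the trapezoid between Q = 117 and Q = 126 of height £1.5: ½ · (126 + 117) · 1.5 = £182.25.

Producer surplus falls by £182.25 thousand.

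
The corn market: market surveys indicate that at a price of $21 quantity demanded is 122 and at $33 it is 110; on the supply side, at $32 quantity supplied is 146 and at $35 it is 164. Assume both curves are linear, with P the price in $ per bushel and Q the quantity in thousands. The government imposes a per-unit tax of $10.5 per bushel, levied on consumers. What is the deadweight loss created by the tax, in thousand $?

Demand slope: (110 − 122)/(33 − 21) = -1, so Qd = 143 − P.
Supply slope: (164 − 146)/(35 − 32) = 6, so Qs = 6P − 46.
Without the tax, 143 − P = 6P − 46 gives 7P = 189, so P* = $27 and Q* = 116.
With the tax collected from consumers, demand (in seller-price terms) shifts: Qd = 143 − (P + 10.5).
New equilibrium: consumers pay $36, suppliers receive $25.5, Q = 107. (Wedge: Pb − Ps = 10.5.)
Quantity falls by |ΔQ| = |116 − 107| = 9.
DWL = ½ · t · |ΔQ| = ½ · 10.5 · 9 = $47.25.

Deadweight loss = $47.25 thousand.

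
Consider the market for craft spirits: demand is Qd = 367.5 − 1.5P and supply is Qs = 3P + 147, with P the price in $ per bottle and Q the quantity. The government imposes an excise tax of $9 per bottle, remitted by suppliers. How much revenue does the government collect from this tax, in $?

Tax revenue = $2565.

Without the tax, 367.5 − 1.5P = 3P + 147 gives 4.5P = 220.5, so P* = $49 and Q* = 294.
With the tax collected from suppliers, supply shifts: Qs = 3(P − 9) + 147.
New equilibrium: consumers pay $55, suppliers receive $46, Q = 285. (Wedge: Pb − Ps = 9.)
Revenue = t · Q = 9 · 285 = $2565.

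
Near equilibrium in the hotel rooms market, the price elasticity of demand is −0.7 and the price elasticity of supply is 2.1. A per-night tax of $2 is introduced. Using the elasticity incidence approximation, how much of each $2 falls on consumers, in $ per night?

Consumers bear ≈ $1.5 per night.

Incidence ratio: consumers' share ≈ εs / (εs + |εd|) = 2.1 / (2.1 + 0.7) = 0.75.
So consumers bear ≈ 0.75 × $2 = $1.5; producers bear $0.5.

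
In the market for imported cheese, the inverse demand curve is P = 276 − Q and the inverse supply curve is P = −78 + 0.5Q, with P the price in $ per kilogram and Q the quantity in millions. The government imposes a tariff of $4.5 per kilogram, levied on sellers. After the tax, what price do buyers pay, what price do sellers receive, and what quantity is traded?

Buyers pay $43; sellers receive $38.5; quantity = 233.

Rewrite in direct form: Qd = 276 − P and Qs = 2P + 156.
Without the tax, 276 − P = 2P + 156 gives 3P = 120, so P* = $40 and Q* = 236.
With the tax collected from sellers, supply shifts: Qs = 2(P − 4.5) + 156.
Solving gives Q = 233 with buyers paying $43 and sellers receiving $38.5 (the $4.5 wedge).
The less price-elastic side of the market bears the larger share of a per-unit tax.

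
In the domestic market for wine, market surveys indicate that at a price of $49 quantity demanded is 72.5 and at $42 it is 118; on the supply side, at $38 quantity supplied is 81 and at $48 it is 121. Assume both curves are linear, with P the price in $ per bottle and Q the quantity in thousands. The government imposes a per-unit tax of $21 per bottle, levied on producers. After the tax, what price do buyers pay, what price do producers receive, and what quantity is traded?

Buyers pay $52; producers receive $31; quantity = 53.

Demand slope: (118 − 72.5)/(42 − 49) = -6.5, so Qd = 391 − 6.5P.
Supply slope: (121 − 81)/(48 − 38) = 4, so Qs = 4P − 71.
Before the tax: set 391 − 6.5P = 4P − 71 → P* = $44, Q* = 105.
With the tax collected from producers, supply shifts: Qs = 4(P − 21) − 71.
New equilibrium: buyers pay $52, producers receive $31, Q = 53. (Wedge: Pb − Ps = 21.)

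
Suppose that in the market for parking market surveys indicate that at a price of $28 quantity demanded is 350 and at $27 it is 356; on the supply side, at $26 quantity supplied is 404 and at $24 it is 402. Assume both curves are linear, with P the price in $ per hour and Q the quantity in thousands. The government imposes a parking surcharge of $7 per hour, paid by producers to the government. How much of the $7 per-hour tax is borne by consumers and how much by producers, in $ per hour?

Demand slope: (356 − 350)/(27 − 28) = -6, so Qd = 518 − 6P.
Supply slope: (402 − 404)/(24 − 26) = 1, so Qs = P + 378.
Without the tax, 518 − 6P = P + 378 gives 7P = 140, so P* = $20 and Q* = 398.
With the tax collected from producers, supply shifts: Qs = (P − 7) + 378.
New equilibrium: consumers pay $21, producers receive $14, Q = 392. (Wedge: Pb − Ps = 7.)
Burden on consumers: $1; on producers: $6. (They sum to $7.)
The less price-elastic side of the market bears the larger share of a per-unit tax.

Consumers bear $1 per hour; producers bear $6 per hour.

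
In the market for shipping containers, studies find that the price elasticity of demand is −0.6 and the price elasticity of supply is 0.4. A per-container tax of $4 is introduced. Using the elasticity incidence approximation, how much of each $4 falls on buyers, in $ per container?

Incidence ratio: buyers' share ≈ εs / (εs + |εd|) = 0.4 / (0.4 + 0.6) = 0.4.
So buyers bear ≈ 0.4 × $4 = $1.6; sellers bear $2.4.

Buyers bear ≈ $1.6 per container.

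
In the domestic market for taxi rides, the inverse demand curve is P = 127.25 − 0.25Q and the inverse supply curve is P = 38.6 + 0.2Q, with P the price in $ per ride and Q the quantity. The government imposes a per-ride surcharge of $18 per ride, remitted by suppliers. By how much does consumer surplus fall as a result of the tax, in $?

Inverting to Q(P) form: Qd = 509 − 4P; Qs = 5P − 193.
Before the tax: set 509 − 4P = 5P − 193 → P* = $78, Q* = 197.
With the tax collected from suppliers, supply shifts: Qs = 5(P − 18) − 193.
Solving gives Q = 157 with consumers paying $88 and suppliers receiving $70 (the $18 wedge).
ΔCS is the trapezoid between Q = 157 and Q = 197 of height $10: ½ · (197 + 157) · 10 = $1770.

Consumer surplus falls by $1770.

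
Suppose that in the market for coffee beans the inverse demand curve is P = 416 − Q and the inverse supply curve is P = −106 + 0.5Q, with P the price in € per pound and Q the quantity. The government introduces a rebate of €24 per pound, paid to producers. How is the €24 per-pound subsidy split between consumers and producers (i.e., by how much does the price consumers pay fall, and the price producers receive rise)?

Consumers gain €16 per pound; producers gain €8 per pound.

Inverting to Q(P) form: Qd = 416 − P; Qs = 2P + 212.
Without the subsidy, 416 − P = 2P + 212 gives 3P = 204, so P* = €68 and Q* = 348.
With a per-unit subsidy paid to producers, each receives P + 24 per unit sold, so supply becomes Qs = 2(P + 24) + 212.
Solving gives Q = 364 with consumers paying €52 and producers receiving €76 (the €24 wedge).
Gain to consumers: €16; to producers: €8. (They sum to €24.)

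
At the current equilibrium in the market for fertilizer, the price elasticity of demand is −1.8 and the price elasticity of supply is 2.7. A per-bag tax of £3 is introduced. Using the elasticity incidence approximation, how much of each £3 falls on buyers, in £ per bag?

Incidence ratio: buyers' share ≈ εs / (εs + |εd|) = 2.7 / (2.7 + 1.8) = 0.6.
So buyers bear ≈ 0.6 × £3 = £1.8; producers bear £1.2.

Buyers bear ≈ £1.8 per bag.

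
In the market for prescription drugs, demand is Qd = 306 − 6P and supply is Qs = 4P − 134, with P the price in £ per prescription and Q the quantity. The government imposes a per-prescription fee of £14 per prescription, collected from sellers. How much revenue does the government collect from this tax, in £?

Before the tax: set 306 − 6P = 4P − 134 → P* = £44, Q* = 42.
With the tax collected from sellers, supply shifts: Qs = 4(P − 14) − 134.
New equilibrium: buyers pay £49.6, sellers receive £35.6, Q = 8.4. (Wedge: Pb − Ps = 14.)
Revenue = t · Q = 14 · 8.4 = £117.6.

Tax revenue = £117.6.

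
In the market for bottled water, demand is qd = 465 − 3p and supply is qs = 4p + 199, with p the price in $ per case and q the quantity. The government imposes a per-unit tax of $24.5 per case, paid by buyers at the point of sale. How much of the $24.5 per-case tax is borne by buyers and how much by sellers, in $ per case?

Buyers bear $14 per case; sellers bear $10.5 per case.

Before the tax: set 465 − 3p = 4p + 199 → p* = $38, q* = 351.
With the tax collected from buyers, demand (in seller-price terms) shifts: qd = 465 − 3(p + 24.5).
New equilibrium: buyers pay $52, sellers receive $27.5, q = 309. (Wedge: pb − ps = 24.5.)
Burden on buyers: $14; on sellers: $10.5. (They sum to $24.5.)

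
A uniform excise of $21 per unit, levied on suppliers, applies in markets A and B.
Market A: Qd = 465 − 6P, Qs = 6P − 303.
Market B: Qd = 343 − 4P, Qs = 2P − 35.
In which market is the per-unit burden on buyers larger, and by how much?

Market A: pre-tax P* = $64, Q* = 81; post-tax Q = 18; per-unit burden on buyers = $10.5.
Market B: pre-tax P* = $63, Q* = 91; post-tax Q = 63; per-unit burden on buyers = $7.
Difference: $10.5 vs $7 → market A is larger by $3.5.

Market A, by $3.5.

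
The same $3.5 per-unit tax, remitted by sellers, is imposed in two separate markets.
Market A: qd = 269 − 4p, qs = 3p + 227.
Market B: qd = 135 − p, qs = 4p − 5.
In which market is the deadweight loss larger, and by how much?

Market A, by $5.6.

Market A: pre-tax p* = $6, q* = 245; post-tax q = 239; deadweight loss = $10.5.
Market B: pre-tax p* = $28, q* = 107; post-tax q = 104.2; deadweight loss = $4.9.
Difference: $10.5 vs $4.9 → market A is larger by $5.6.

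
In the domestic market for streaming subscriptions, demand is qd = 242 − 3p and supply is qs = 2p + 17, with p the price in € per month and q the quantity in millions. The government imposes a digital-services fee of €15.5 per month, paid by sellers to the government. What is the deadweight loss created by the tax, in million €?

Deadweight loss = €144.15 million.

Without the tax, 242 − 3p = 2p + 17 gives 5p = 225, so p* = €45 and q* = 107.
With the tax collected from sellers, supply shifts: qs = 2(p − 15.5) + 17.
New equilibrium: buyers pay €51.2, sellers receive €35.7, q = 88.4. (Wedge: pb − ps = 15.5.)
Quantity falls by |ΔQ| = |107 − 88.4| = 18.6.
DWL = ½ · t · |ΔQ| = ½ · 15.5 · 18.6 = €144.15.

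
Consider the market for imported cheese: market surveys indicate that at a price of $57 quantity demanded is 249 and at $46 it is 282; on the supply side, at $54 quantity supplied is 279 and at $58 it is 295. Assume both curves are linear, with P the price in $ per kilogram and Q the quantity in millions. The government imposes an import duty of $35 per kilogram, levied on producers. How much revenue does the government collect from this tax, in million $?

Tax revenue = $7245 million.

Demand slope: (282 − 249)/(46 − 57) = -3, so Qd = 420 − 3P.
Supply slope: (295 − 279)/(58 − 54) = 4, so Qs = 4P + 63.
Without the tax, 420 − 3P = 4P + 63 gives 7P = 357, so P* = $51 and Q* = 267.
With the tax collected from producers, supply shifts: Qs = 4(P − 35) + 63.
New equilibrium: buyers pay $71, producers receive $36, Q = 207. (Wedge: Pb − Ps = 35.)
Revenue = t · Q = 35 · 207 = $7245.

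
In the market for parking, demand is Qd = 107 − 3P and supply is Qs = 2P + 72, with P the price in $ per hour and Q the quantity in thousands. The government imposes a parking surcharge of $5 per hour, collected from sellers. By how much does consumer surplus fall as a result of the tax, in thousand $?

Before the tax: set 107 − 3P = 2P + 72 → P* = $7, Q* = 86.
With the tax collected from sellers, supply shifts: Qs = 2(P − 5) + 72.
Solving gives Q = 80 with consumers paying $9 and sellers receiving $4 (the $5 wedge).
ΔCS is the trapezoid between Q = 80 and Q = 86 of height $2: ½ · (86 + 80) · 2 = $166.

Consumer surplus falls by $166 thousand.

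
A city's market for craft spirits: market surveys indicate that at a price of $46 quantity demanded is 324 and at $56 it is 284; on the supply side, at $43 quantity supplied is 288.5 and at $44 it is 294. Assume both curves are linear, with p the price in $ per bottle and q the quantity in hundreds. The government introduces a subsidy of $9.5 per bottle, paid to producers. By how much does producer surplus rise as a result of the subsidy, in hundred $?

Demand slope: (284 − 324)/(56 − 46) = -4, so qd = 508 − 4p.
Supply slope: (294 − 288.5)/(44 − 43) = 5.5, so qs = 5.5p + 52.
Before the subsidy: set 508 − 4p = 5.5p + 52 → p* = $48, q* = 316.
With a per-unit subsidy paid to producers, each receives p + 9.5 per unit sold, so supply becomes qs = 5.5(p + 9.5) + 52.
New equilibrium: consumers pay $42.5, producers receive $52, q = 338. (Wedge: pb − ps = −9.5.)
ΔPS is the trapezoid between Q = 338 and Q = 316 of height $4: ½ · (316 + 338) · 4 = $1308.

Producer surplus rises by $1308 hundred.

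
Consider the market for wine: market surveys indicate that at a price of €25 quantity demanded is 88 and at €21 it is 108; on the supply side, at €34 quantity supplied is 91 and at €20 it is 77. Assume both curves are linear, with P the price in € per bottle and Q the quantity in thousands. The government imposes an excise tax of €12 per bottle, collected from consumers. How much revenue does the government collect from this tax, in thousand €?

Demand slope: (108 − 88)/(21 − 25) = -5, so Qd = 213 − 5P.
Supply slope: (77 − 91)/(20 − 34) = 1, so Qs = P + 57.
Before the tax: set 213 − 5P = P + 57 → P* = €26, Q* = 83.
With the tax collected from consumers, demand (in seller-price terms) shifts: Qd = 213 − 5(P + 12).
New equilibrium: consumers pay €28, sellers receive €16, Q = 73. (Wedge: Pb − Ps = 12.)
Revenue = t · Q = 12 · 73 = €876.

Tax revenue = €876 thousand.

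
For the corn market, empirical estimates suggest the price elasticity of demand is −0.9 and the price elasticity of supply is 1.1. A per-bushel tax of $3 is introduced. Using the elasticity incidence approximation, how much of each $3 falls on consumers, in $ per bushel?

Consumers bear ≈ $1.65 per bushel.

Incidence ratio: consumers' share ≈ εs / (εs + |εd|) = 1.1 / (1.1 + 0.9) = 0.55.
So consumers bear ≈ 0.55 × $3 = $1.65; suppliers bear $1.35.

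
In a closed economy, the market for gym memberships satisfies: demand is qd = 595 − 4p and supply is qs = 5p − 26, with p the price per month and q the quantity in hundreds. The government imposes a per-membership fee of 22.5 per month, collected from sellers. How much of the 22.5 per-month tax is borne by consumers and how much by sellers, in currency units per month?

Consumers bear 12.5 per month; sellers bear 10 per month.

Before the tax: set 595 − 4p = 5p − 26 → p* = 69, q* = 319.
With the tax collected from sellers, supply shifts: qs = 5(p − 22.5) − 26.
Solving gives q = 269 with consumers paying 81.5 and sellers receiving 59 (the 22.5 wedge).
Burden on consumers: 12.5; on sellers: 10. (They sum to 22.5.)
The less price-elastic side of the market bears the larger share of a per-unit tax.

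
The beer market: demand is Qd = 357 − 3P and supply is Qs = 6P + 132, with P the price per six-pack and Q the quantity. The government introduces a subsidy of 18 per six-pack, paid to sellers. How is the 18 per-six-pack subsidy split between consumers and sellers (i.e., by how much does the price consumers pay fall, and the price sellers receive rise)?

Before the subsidy: set 357 − 3P = 6P + 132 → P* = 25, Q* = 282.
With a per-unit subsidy paid to sellers, each receives P + 18 per unit sold, so supply becomes Qs = 6(P + 18) + 132.
New equilibrium: consumers pay 13, sellers receive 31, Q = 318. (Wedge: Pb − Ps = −18.)
Gain to consumers: 12; to sellers: 6. (They sum to 18.)

Consumers gain 12 per six-pack; sellers gain 6 per six-pack.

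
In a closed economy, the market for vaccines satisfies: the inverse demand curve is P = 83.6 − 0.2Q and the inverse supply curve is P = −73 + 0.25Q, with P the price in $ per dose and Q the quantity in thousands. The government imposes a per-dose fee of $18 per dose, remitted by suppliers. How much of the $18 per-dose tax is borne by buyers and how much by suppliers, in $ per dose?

Rewrite in direct form: Qd = 418 − 5P and Qs = 4P + 292.
Without the tax, 418 − 5P = 4P + 292 gives 9P = 126, so P* = $14 and Q* = 348.
With the tax collected from suppliers, supply shifts: Qs = 4(P − 18) + 292.
New equilibrium: buyers pay $22, suppliers receive $4, Q = 308. (Wedge: Pb − Ps = 18.)
Burden on buyers: $8; on suppliers: $10. (They sum to $18.)

Buyers bear $8 per dose; suppliers bear $10 per dose.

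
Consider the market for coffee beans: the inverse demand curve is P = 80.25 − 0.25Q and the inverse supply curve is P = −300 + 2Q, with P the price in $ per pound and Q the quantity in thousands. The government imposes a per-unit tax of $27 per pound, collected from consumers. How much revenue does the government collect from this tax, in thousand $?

Inverting to Q(P) form: Qd = 321 − 4P; Qs = 0.5P + 150.
Before the tax: set 321 − 4P = 0.5P + 150 → P* = $38, Q* = 169.
With the tax collected from consumers, demand (in seller-price terms) shifts: Qd = 321 − 4(P + 27).
Solving gives Q = 157 with consumers paying $41 and suppliers receiving $14 (the $27 wedge).
Revenue = t · Q = 27 · 157 = $4239.

Tax revenue = $4239 thousand.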